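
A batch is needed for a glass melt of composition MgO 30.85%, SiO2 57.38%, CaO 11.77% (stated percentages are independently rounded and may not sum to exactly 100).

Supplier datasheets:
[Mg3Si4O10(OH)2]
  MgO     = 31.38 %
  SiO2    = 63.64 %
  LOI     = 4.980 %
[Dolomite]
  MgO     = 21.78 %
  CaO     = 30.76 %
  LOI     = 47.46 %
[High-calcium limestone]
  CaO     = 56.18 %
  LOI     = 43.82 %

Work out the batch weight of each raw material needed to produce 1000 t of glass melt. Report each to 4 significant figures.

Exact precision is kept all the way through; in-progress results appear rounded off to 4 significant figures on the page. Every reported value undergoes a single rounding. Derived quantities are re-derived from the weighed amounts at 1000 t of glass at exact precision (the yield, three oxide percentages, ignition loss, the totals, glass mass) as set out in the problem or the answer.
Oxide-by-oxide targets in 1000 t glass melt:
  MgO: 30.85% × 1000 = 308.5 t
  SiO2: 57.38% × 1000 = 573.8 t
  CaO: 11.77% × 1000 = 117.7 t
Per-oxide balance check with the batch weights as given, under the basis named above (sum by sum, the targets are met up to rounding of the answer):
  MgO: 901.6·0.3138 + 117.4·0.2178 = 308.5 t (target 308.5 t)
  SiO2: 901.6·0.6364 = 573.8 t (target 573.8 t)
  CaO: 117.4·0.3076 + 145.2·0.5618 = 117.7 t (target 117.7 t)
Consistency of the glass mass: batch Σ − ignition loss = 1000 t (the targets, summed, come to 1000 t; with the basis standing at 1000 t — rounding explains the deltas).
Adding the batch up: Σ batch = 1164 t; LOI loss = Σ batch·LOI = 164.2 t; yield: glass divided by total = 85.89%.

Batch per 1000 t glass melt:
  Mg3Si4O10(OH)2: 901.6 t
  Dolomite: 117.4 t
  High-calcium limestone: 145.2 t
Total batch = 1164 t; LOI loss = 164.2 t; yield = 85.89%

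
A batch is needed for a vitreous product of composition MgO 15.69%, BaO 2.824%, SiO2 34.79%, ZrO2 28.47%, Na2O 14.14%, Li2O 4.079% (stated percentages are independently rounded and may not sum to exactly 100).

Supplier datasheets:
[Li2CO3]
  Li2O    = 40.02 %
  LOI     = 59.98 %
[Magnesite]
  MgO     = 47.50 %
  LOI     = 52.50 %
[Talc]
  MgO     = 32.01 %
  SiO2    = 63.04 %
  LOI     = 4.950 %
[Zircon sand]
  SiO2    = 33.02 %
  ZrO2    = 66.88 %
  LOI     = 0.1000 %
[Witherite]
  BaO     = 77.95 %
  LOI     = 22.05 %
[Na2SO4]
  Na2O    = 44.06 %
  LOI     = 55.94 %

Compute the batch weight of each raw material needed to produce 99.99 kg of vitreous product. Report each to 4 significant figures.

Batch per 99.99 kg vitreous product:
  Li2CO3: 10.19 kg
  Magnesite: 10.87 kg
  Talc: 32.89 kg
  Zircon sand: 42.56 kg
  Witherite: 3.622 kg
  Na2SO4: 32.09 kg
Total batch = 132.2 kg; LOI loss = 32.24 kg; yield = 75.62%

The whole derivation maintains exact precision through every step; working values are displayed with 4-significant-digit rounding in the printout. Exactly one rounding goes into every reported result; all derived quantities are recomputed using the weight values for 99.99 kg of glass in exact precision (net glass mass, the yield, ignition loss, the totals, six oxide percentages), as quoted within the problem or answer text.
Oxide mass targets, per 99.99 kg vitreous product:
  MgO: 15.69% × 99.99 = 15.69 kg
  BaO: 2.824% × 99.99 = 2.824 kg
  SiO2: 34.79% × 99.99 = 34.79 kg
  ZrO2: 28.47% × 99.99 = 28.47 kg
  Na2O: 14.14% × 99.99 = 14.14 kg
  Li2O: 4.079% × 99.99 = 4.079 kg
A balance pass over the oxides, working from each reported weight, versus the basis set out (each sum matches its target mass up to rounding of the answer):
  MgO: 10.87·0.4750 + 32.89·0.3201 = 15.69 kg (target 15.69 kg)
  BaO: 3.622·0.7795 = 2.823 kg (target 2.824 kg)
  SiO2: 32.89·0.6304 + 42.56·0.3302 = 34.79 kg (target 34.79 kg)
  ZrO2: 42.56·0.6688 = 28.46 kg (target 28.47 kg)
  Na2O: 32.09·0.4406 = 14.14 kg (target 14.14 kg)
  Li2O: 10.19·0.4002 = 4.078 kg (target 4.079 kg)
The glass-mass cross-check: total charge less LOI = 99.98 kg (per-oxide target masses sum to 99.98 kg; basis as stated: 99.99 kg — rounding explains the deltas).
Total batch = Σ batch = 132.2 kg; LOI loss = Σ batch·LOI = 32.24 kg; glass ÷ batch gives a yield of 75.62%.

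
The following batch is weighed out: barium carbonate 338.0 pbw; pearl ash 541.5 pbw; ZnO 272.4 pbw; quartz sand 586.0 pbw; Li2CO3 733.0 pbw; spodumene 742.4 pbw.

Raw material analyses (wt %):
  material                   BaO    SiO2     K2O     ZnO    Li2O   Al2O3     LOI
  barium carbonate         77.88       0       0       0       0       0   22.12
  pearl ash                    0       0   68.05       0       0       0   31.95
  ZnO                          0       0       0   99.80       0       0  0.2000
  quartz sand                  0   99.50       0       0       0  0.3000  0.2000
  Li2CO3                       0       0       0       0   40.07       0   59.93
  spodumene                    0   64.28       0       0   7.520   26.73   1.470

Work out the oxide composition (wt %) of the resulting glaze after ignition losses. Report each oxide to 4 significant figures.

Glass mass = 2514 pbw (batch 3213 − LOI 699.7).
Composition: BaO 10.47%, SiO2 42.18%, K2O 14.66%, ZnO 10.82%, Li2O 13.91%, Al2O3 7.965%

All internal work maintains full precision at each step — values along the way are shown with 4-significant-figure rounding alongside each step; every reported figure receives exactly one rounding; derived quantities, which include the six compositions, yield, net glass mass, the totals, ignition loss, are recomputed in full precision, as quoted within the problem or the answer, starting from the weights for 2514 pbw of glass.
Delivered oxide masses:
  BaO: 338.0·0.7788 = 263.2 pbw
  SiO2: 586.0·0.9950 + 742.4·0.6428 = 1060 pbw
  K2O: 541.5·0.6805 = 368.5 pbw
  ZnO: 272.4·0.9980 = 271.9 pbw
  Li2O: 733.0·0.4007 + 742.4·0.07520 = 349.5 pbw
  Al2O3: 586.0·0.003000 + 742.4·0.2673 = 200.2 pbw
LOI: 338.0·0.2212 + 541.5·0.3195 + 272.4·0.002000 + 586.0·0.002000 + 733.0·0.5993 + 742.4·0.01470 = 699.7 pbw
batch − LOI leaves glass = 3213 − 699.7 = 2514 pbw (matching Σ of the oxides)
wt % = 100 × oxide mass / glass mass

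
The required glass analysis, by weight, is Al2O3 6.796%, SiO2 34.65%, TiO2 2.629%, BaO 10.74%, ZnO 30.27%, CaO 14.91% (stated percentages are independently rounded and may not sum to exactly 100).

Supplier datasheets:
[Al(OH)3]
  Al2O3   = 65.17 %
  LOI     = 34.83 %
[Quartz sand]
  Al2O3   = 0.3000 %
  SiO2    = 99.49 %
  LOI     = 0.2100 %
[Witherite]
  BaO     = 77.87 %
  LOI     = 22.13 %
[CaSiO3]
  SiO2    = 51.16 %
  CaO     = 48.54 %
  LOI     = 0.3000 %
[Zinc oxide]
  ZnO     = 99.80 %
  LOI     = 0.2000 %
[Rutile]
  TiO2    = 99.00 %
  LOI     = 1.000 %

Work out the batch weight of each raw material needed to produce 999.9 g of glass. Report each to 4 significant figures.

Batch per 999.9 g glass:
  Al(OH)3: 103.4 g
  Quartz sand: 190.3 g
  Witherite: 137.9 g
  CaSiO3: 307.1 g
  Zinc oxide: 303.3 g
  Rutile: 26.55 g
Total batch = 1069 g; LOI loss = 68.72 g; yield = 93.57%

All arithmetic maintains full float precision in all steps — the intermediate values are printed, with 4-significant-figure rounding, as written. Every reported number includes exactly one rounding. The derived quantities are rebuilt starting from the weights per 999.9 g of glass at exact precision (the six compositions, LOI, the yield, net glass mass, totals), as given in problem or answer.
Per-oxide target masses for 999.9 g glass:
  Al2O3: 6.796% × 999.9 = 67.95 g
  SiO2: 34.65% × 999.9 = 346.5 g
  TiO2: 2.629% × 999.9 = 26.29 g
  BaO: 10.74% × 999.9 = 107.4 g
  ZnO: 30.27% × 999.9 = 302.7 g
  CaO: 14.91% × 999.9 = 149.1 g
Verifying the oxide balance using the reported weights, versus the basis set out (summed amounts equal target values net of answer rounding effects):
  Al2O3: 103.4·0.6517 + 190.3·0.003000 = 67.96 g (target 67.95 g)
  SiO2: 190.3·0.9949 + 307.1·0.5116 = 346.4 g (target 346.5 g)
  TiO2: 26.55·0.9900 = 26.28 g (target 26.29 g)
  BaO: 137.9·0.7787 = 107.4 g (target 107.4 g)
  ZnO: 303.3·0.9980 = 302.7 g (target 302.7 g)
  CaO: 307.1·0.4854 = 149.1 g (target 149.1 g)
Glass-mass sanity pass: total charge less LOI = 999.8 g (the targets, summed, come to 999.9 g; against the stated basis, 999.9 g — rounding explains the deltas).
Total batch = Σ batch = 1069 g; LOI removed, Σ of batch·LOI: 68.72 g; the yield ratio, glass ÷ batch: 93.57%.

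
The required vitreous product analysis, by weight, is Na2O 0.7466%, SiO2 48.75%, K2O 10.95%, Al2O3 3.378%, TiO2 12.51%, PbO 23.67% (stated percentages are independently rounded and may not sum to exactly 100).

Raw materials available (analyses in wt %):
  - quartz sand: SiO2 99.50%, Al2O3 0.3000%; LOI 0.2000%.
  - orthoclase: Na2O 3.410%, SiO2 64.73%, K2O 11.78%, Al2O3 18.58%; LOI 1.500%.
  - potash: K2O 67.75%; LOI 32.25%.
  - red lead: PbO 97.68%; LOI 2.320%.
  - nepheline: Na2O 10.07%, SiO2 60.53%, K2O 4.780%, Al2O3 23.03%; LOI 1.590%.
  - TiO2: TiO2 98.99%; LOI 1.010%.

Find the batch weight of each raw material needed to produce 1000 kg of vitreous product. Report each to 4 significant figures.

Rounding to 4 significant figures governs every in-between result as printed — the working math carries full precision from first step to last; a single rounding completes every reported figure; all derived quantities are re-derived using the weight values for 1000 kg of glass in exact precision (the six compositions, yield, totals, LOI, glass mass), exactly as shown in the question or the answer.
Per-oxide target masses for 1000 kg vitreous product:
  Na2O: 0.7466% × 1000 = 7.466 kg
  SiO2: 48.75% × 1000 = 487.5 kg
  K2O: 10.95% × 1000 = 109.5 kg
  Al2O3: 3.378% × 1000 = 33.78 kg
  TiO2: 12.51% × 1000 = 125.1 kg
  PbO: 23.67% × 1000 = 236.7 kg
Sums-versus-targets review on the weights just shown, under the basis named above (delivered sums recover each target inside rounding margins):
  Na2O: 144.4·0.03410 + 25.26·0.1007 = 7.468 kg (target 7.466 kg)
  SiO2: 380.7·0.9950 + 144.4·0.6473 + 25.26·0.6053 = 487.6 kg (target 487.5 kg)
  K2O: 144.4·0.1178 + 134.7·0.6775 + 25.26·0.04780 = 109.5 kg (target 109.5 kg)
  Al2O3: 380.7·0.003000 + 144.4·0.1858 + 25.26·0.2303 = 33.79 kg (target 33.78 kg)
  TiO2: 126.4·0.9899 = 125.1 kg (target 125.1 kg)
  PbO: 242.3·0.9768 = 236.7 kg (target 236.7 kg)
Mass balance on the glass: net batch after ignition = 1000 kg (the Σ of target masses is 1000 kg; with the basis standing at 1000 kg — differing by rounding only).
Adding the batch up: Σ batch = 1054 kg; loss to ignition Σ batch·LOI = 53.67 kg; as yield: glass ÷ batch → 94.91%.

Batch per 1000 kg vitreous product:
  quartz sand: 380.7 kg
  orthoclase: 144.4 kg
  potash: 134.7 kg
  red lead: 242.3 kg
  nepheline: 25.26 kg
  TiO2: 126.4 kg
Total batch = 1054 kg; LOI loss = 53.67 kg; yield = 94.91%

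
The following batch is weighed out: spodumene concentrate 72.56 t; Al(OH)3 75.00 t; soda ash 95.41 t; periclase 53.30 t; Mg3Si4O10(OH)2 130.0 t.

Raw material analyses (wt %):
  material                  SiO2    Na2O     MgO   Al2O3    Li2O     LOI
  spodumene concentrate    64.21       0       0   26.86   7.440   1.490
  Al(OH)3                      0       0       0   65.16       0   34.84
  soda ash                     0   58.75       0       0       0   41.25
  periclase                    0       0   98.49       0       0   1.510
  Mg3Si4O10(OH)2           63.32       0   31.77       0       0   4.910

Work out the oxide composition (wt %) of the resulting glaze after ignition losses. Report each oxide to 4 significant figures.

Values along the way are shown, rounded to four significant figures, as written. The working math maintains full precision in all steps — every reported number receives exactly one rounding; derived quantities are re-derived in exact precision (net glass mass, the yield, the totals, LOI, the five compositions) starting from the weights on 352.5 t of glass as quoted within either problem or answer.
Mass of each oxide from the mix:
  SiO2: 72.56·0.6421 + 130.0·0.6332 = 128.9 t
  Na2O: 95.41·0.5875 = 56.05 t
  MgO: 53.30·0.9849 + 130.0·0.3177 = 93.80 t
  Al2O3: 72.56·0.2686 + 75.00·0.6516 = 68.36 t
  Li2O: 72.56·0.07440 = 5.398 t
LOI: 72.56·0.01490 + 75.00·0.3484 + 95.41·0.4125 + 53.30·0.01510 + 130.0·0.04910 = 73.76 t
Glass = total batch minus LOI = 426.3 − 73.76 = 352.5 t (consistent with Σ oxide mass)
percent share: oxide ÷ glass, ×100

Glass mass = 352.5 t (batch 426.3 − LOI 73.76).
Composition: SiO2 36.57%, Na2O 15.90%, MgO 26.61%, Al2O3 19.39%, Li2O 1.531%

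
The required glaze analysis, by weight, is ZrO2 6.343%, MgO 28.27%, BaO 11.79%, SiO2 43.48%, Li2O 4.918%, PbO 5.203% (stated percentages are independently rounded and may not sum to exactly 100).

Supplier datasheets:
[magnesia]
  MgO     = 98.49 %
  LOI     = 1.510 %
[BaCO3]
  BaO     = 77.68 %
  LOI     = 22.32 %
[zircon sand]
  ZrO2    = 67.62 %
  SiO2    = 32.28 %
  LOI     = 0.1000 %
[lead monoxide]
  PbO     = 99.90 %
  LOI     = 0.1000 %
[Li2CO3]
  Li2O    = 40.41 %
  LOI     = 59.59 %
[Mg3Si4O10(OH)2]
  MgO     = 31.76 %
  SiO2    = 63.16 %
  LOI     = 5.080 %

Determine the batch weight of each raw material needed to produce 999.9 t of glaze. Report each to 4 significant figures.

Rounding to four significant figures extends to every mid-chain value as printed — all arithmetic holds exact precision at each step — exactly one rounding is applied to every reported value; the derived quantities (ignition loss, net glass mass, the totals, six oxide percentages, the yield) are computed from the batch weights at 999.9 t of glass at exact precision, exactly as printed in the problem or the answer.
Target oxide masses per 999.9 t glaze:
  ZrO2: 6.343% × 999.9 = 63.42 t
  MgO: 28.27% × 999.9 = 282.7 t
  BaO: 11.79% × 999.9 = 117.9 t
  SiO2: 43.48% × 999.9 = 434.8 t
  Li2O: 4.918% × 999.9 = 49.18 t
  PbO: 5.203% × 999.9 = 52.02 t
Per-oxide balance check per the reported batch figures, on the stated basis (sums match the target masses inside rounding margins):
  ZrO2: 93.79·0.6762 = 63.42 t (target 63.42 t)
  MgO: 80.49·0.9849 + 640.4·0.3176 = 282.7 t (target 282.7 t)
  BaO: 151.8·0.7768 = 117.9 t (target 117.9 t)
  SiO2: 93.79·0.3228 + 640.4·0.6316 = 434.8 t (target 434.8 t)
  Li2O: 121.7·0.4041 = 49.18 t (target 49.18 t)
  PbO: 52.08·0.9990 = 52.03 t (target 52.02 t)
Glass-mass bookkeeping: total charge less LOI = 1000 t (targets for the oxides total 999.9 t; against the stated basis, 999.9 t — differing by rounding only).
Batch grand total — Σ batch = 1140 t; LOI loss = Σ batch·LOI = 140.3 t; as yield: glass ÷ batch → 87.70%.

Batch per 999.9 t glaze:
  magnesia: 80.49 t
  BaCO3: 151.8 t
  zircon sand: 93.79 t
  lead monoxide: 52.08 t
  Li2CO3: 121.7 t
  Mg3Si4O10(OH)2: 640.4 t
Total batch = 1140 t; LOI loss = 140.3 t; yield = 87.70%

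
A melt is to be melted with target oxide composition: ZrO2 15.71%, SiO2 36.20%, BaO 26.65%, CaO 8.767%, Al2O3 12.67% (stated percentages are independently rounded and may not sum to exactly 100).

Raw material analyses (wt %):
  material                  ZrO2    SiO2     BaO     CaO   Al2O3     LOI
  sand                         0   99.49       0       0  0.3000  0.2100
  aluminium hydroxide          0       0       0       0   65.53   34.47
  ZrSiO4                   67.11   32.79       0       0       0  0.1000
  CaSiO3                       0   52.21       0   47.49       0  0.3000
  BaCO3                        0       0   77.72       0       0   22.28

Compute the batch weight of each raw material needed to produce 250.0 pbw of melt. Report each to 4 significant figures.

Full precision is carried from start to finish. Mid-chain values are displayed rounded to four significant digits when written out — each reported result carries a single rounding. All derived quantities, including LOI, five oxide percentages, glass mass, the totals, yield, are recomputed from the weighed amounts per 250.0 pbw of glass in full float precision precisely as stated by either problem or answer.
Oxide-by-oxide targets in 250.0 pbw melt:
  ZrO2: 15.71% × 250.0 = 39.28 pbw
  SiO2: 36.20% × 250.0 = 90.50 pbw
  BaO: 26.65% × 250.0 = 66.62 pbw
  CaO: 8.767% × 250.0 = 21.92 pbw
  Al2O3: 12.67% × 250.0 = 31.68 pbw
Balance tally, oxide-wise, on the weights just shown, for the quoted basis mass (sums match the target masses up to rounding of the answer):
  ZrO2: 58.52·0.6711 = 39.27 pbw (target 39.28 pbw)
  SiO2: 47.46·0.9949 + 58.52·0.3279 + 46.15·0.5221 = 90.50 pbw (target 90.50 pbw)
  BaO: 85.72·0.7772 = 66.62 pbw (target 66.62 pbw)
  CaO: 46.15·0.4749 = 21.92 pbw (target 21.92 pbw)
  Al2O3: 47.46·0.003000 + 48.12·0.6553 = 31.68 pbw (target 31.68 pbw)
Auditing the glass mass value: the batch minus its LOI: 250.0 pbw (targets for the oxides total 250.0 pbw; the stated basis being 250.0 pbw — differing by rounding only).
Whole-batch sum: Σ batch = 286.0 pbw; loss to ignition Σ batch·LOI = 35.98 pbw; yield: glass divided by total = 87.42%.

Batch per 250.0 pbw melt:
  sand: 47.46 pbw
  aluminium hydroxide: 48.12 pbw
  ZrSiO4: 58.52 pbw
  CaSiO3: 46.15 pbw
  BaCO3: 85.72 pbw
Total batch = 286.0 pbw; LOI loss = 35.98 pbw; yield = 87.42%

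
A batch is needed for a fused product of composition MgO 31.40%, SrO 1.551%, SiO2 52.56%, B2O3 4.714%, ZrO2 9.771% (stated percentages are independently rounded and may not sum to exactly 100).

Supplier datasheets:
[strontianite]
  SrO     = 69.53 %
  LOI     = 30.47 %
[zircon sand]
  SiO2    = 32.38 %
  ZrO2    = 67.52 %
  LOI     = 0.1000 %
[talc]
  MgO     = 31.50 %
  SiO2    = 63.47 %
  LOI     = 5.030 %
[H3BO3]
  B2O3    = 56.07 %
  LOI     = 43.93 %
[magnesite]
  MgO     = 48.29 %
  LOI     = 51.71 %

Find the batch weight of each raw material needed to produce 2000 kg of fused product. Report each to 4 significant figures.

Mid-chain values are displayed, with 4-significant-digit rounding, as written — the whole derivation runs at exact precision end to end. Exactly one rounding lands on each reported value. The derived quantities (ignition loss, net glass mass, totals, yield, the five compositions) are computed starting from the weights at 2000 kg of glass at exact precision, exactly as shown in the question or the answer.
Oxide mass targets, per 2000 kg fused product:
  MgO: 31.40% × 2000 = 628.0 kg
  SrO: 1.551% × 2000 = 31.02 kg
  SiO2: 52.56% × 2000 = 1051 kg
  B2O3: 4.714% × 2000 = 94.28 kg
  ZrO2: 9.771% × 2000 = 195.4 kg
Verifying the oxide balance with the batch weights as given, on the stated basis (oxide sums agree with the targets given rounding of the digits):
  MgO: 1509·0.3150 + 316.4·0.4829 = 628.1 kg (target 628.0 kg)
  SrO: 44.61·0.6953 = 31.02 kg (target 31.02 kg)
  SiO2: 289.4·0.3238 + 1509·0.6347 = 1051 kg (target 1051 kg)
  B2O3: 168.1·0.5607 = 94.25 kg (target 94.28 kg)
  ZrO2: 289.4·0.6752 = 195.4 kg (target 195.4 kg)
Glass-mass sanity pass: whole batch net of LOI = 2000 kg (targets for the oxides total 2000 kg; versus the stated basis of 2000 kg — rounding explains the deltas).
Batch grand total — Σ batch = 2328 kg; the LOI term Σ batch·LOI equals 327.2 kg; glass ÷ batch gives a yield of 85.94%.

Batch per 2000 kg fused product:
  strontianite: 44.61 kg
  zircon sand: 289.4 kg
  talc: 1509 kg
  H3BO3: 168.1 kg
  magnesite: 316.4 kg
Total batch = 2328 kg; LOI loss = 327.2 kg; yield = 85.94%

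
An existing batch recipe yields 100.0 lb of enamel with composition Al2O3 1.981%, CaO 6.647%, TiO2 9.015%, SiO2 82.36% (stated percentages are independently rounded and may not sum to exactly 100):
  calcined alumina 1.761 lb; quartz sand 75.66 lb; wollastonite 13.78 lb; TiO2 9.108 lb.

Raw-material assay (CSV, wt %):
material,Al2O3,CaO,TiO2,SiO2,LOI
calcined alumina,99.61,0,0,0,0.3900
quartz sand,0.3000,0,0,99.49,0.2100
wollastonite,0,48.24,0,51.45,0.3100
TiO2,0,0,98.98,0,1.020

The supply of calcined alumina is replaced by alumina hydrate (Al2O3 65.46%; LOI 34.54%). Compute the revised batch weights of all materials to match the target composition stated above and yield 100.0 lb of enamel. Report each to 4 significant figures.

Revised batch per 100.0 lb enamel:
  alumina hydrate: 2.680 lb
  quartz sand: 75.66 lb
  wollastonite: 13.78 lb
  TiO2: 9.108 lb
Total batch = 101.2 lb; LOI loss = 1.220 lb

Working values are shown, rounded to 4 significant digits, across the worked steps. All internal work keeps full float precision at every stage; exactly one rounding is applied to each reported result. The derived quantities (LOI, glass mass, the four compositions, the yield, the totals) are carried from the weighed amounts at 100.0 lb of glass at full float precision, exactly as shown in the problem or the answer.
Per-oxide target masses for 100.0 lb enamel:
  Al2O3: 1.981% × 100.0 = 1.981 lb
  CaO: 6.647% × 100.0 = 6.647 lb
  TiO2: 9.015% × 100.0 = 9.015 lb
  SiO2: 82.36% × 100.0 = 82.36 lb
Balance tally, oxide-wise, given the weights on record, under the basis named above (sums match the target masses once rounding is allowed for):
  Al2O3: 2.680·0.6546 + 75.66·0.003000 = 1.981 lb (target 1.981 lb)
  CaO: 13.78·0.4824 = 6.647 lb (target 6.647 lb)
  TiO2: 9.108·0.9898 = 9.015 lb (target 9.015 lb)
  SiO2: 75.66·0.9949 + 13.78·0.5145 = 82.36 lb (target 82.36 lb)
Glass-mass sanity pass: whole batch net of LOI = 100.0 lb (targets for the oxides total 100.0 lb; basis as stated: 100.0 lb — gaps are rounding artifacts).
Adding the batch up: Σ batch = 101.2 lb; ignition loss, Σ(batch × LOI) = 1.220 lb; yield = glass ÷ total batch = 98.79%.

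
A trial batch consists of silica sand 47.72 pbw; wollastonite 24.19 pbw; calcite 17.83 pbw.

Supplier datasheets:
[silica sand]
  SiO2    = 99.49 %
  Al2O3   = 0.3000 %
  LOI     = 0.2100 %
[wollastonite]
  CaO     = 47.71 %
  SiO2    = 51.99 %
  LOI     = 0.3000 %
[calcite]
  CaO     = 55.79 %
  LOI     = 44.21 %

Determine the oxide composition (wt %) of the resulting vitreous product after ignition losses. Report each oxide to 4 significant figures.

All arithmetic carries exact precision through every step. Intermediates appear, rounded to four significant figures, as written; each reported figure undergoes a single rounding; derived quantities, including LOI, net glass mass, the three compositions, yield, totals, are computed starting from the weights at 81.68 pbw of glass in exact precision, as quoted within either problem or answer.
Delivered oxide masses:
  CaO: 24.19·0.4771 + 17.83·0.5579 = 21.49 pbw
  SiO2: 47.72·0.9949 + 24.19·0.5199 = 60.05 pbw
  Al2O3: 47.72·0.003000 = 0.1432 pbw
LOI: 47.72·0.002100 + 24.19·0.003000 + 17.83·0.4421 = 8.055 pbw
Glass = total batch minus LOI = 89.74 − 8.055 = 81.68 pbw (= Σ oxide masses)
percent by weight: oxide/glass ×100

Glass mass = 81.68 pbw (batch 89.74 − LOI 8.055).
Composition: CaO 26.31%, SiO2 73.52%, Al2O3 0.1753%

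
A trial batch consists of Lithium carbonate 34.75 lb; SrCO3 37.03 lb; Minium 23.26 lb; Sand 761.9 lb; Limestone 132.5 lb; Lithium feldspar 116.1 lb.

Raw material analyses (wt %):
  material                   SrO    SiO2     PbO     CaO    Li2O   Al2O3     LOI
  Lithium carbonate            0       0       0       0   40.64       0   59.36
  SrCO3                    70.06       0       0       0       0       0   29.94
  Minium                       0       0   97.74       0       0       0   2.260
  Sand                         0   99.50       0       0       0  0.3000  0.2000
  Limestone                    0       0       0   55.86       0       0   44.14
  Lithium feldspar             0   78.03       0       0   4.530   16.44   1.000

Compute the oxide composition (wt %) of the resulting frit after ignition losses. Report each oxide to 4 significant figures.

The whole derivation holds full precision all the way through; values along the way appear rounded to 4 significant digits on the page. A single rounding yields every reported value. All derived quantities, which include LOI, totals, glass mass, yield, six oxide percentages, are computed in exact precision, exactly as shown in the problem or answer text, from the batch weights on 1012 lb of glass.
Per-oxide mass from batch:
  SrO: 37.03·0.7006 = 25.94 lb
  SiO2: 761.9·0.9950 + 116.1·0.7803 = 848.7 lb
  PbO: 23.26·0.9774 = 22.73 lb
  CaO: 132.5·0.5586 = 74.01 lb
  Li2O: 34.75·0.4064 + 116.1·0.04530 = 19.38 lb
  Al2O3: 761.9·0.003000 + 116.1·0.1644 = 21.37 lb
LOI: 34.75·0.5936 + 37.03·0.2994 + 23.26·0.02260 + 761.9·0.002000 + 132.5·0.4414 + 116.1·0.01000 = 93.41 lb
Glass mass = batch − LOI = 1106 − 93.41 = 1012 lb (the oxide masses sum to this)
wt %: oxide over glass, times 100

Glass mass = 1012 lb (batch 1106 − LOI 93.41).
Composition: SrO 2.563%, SiO2 83.85%, PbO 2.246%, CaO 7.313%, Li2O 1.915%, Al2O3 2.112%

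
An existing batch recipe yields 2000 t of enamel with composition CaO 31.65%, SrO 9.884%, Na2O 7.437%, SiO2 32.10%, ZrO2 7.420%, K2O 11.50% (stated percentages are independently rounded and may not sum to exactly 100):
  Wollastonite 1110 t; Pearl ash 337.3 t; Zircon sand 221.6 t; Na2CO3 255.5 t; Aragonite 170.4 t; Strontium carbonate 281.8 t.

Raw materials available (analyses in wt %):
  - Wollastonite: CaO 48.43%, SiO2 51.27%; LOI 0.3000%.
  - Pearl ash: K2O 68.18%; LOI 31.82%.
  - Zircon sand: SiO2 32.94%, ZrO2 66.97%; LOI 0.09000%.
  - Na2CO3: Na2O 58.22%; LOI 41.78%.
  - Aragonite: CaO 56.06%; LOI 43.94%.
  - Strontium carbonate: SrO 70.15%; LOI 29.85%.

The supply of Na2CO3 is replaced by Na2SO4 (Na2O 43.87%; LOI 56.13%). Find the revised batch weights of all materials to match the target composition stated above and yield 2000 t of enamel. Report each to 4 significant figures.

All arithmetic holds exact precision through the solve — the intermediate values are shown (rounded to 4 significant digits) on the page — a single rounding produces each reported result; the derived quantities (glass mass, the six compositions, the totals, LOI, the yield) are computed starting from the weights for 2000 t of glass at exact precision, as given in problem or answer.
Target oxide masses per 2000 t enamel:
  CaO: 31.65% × 2000 = 633.0 t
  SrO: 9.884% × 2000 = 197.7 t
  Na2O: 7.437% × 2000 = 148.7 t
  SiO2: 32.10% × 2000 = 642.0 t
  ZrO2: 7.420% × 2000 = 148.4 t
  K2O: 11.50% × 2000 = 230.0 t
Verifying the oxide balance using the reported weights, against the basis in use (each sum matches its target mass net of answer rounding effects):
  CaO: 1110·0.4843 + 170.4·0.5606 = 633.1 t (target 633.0 t)
  SrO: 281.8·0.7015 = 197.7 t (target 197.7 t)
  Na2O: 339.0·0.4387 = 148.7 t (target 148.7 t)
  SiO2: 1110·0.5127 + 221.6·0.3294 = 642.1 t (target 642.0 t)
  ZrO2: 221.6·0.6697 = 148.4 t (target 148.4 t)
  K2O: 337.3·0.6818 = 230.0 t (target 230.0 t)
Glass-mass sanity pass: the batch minus its LOI: 2000 t (targets for the oxides total 2000 t; stated basis 2000 t — rounding explains the deltas).
Summing the batch: Σ batch = 2460 t; loss to ignition Σ batch·LOI = 460.1 t; as yield: glass ÷ batch → 81.30%.

Revised batch per 2000 t enamel:
  Wollastonite: 1110 t
  Pearl ash: 337.3 t
  Zircon sand: 221.6 t
  Na2SO4: 339.0 t
  Aragonite: 170.4 t
  Strontium carbonate: 281.8 t
Total batch = 2460 t; LOI loss = 460.1 t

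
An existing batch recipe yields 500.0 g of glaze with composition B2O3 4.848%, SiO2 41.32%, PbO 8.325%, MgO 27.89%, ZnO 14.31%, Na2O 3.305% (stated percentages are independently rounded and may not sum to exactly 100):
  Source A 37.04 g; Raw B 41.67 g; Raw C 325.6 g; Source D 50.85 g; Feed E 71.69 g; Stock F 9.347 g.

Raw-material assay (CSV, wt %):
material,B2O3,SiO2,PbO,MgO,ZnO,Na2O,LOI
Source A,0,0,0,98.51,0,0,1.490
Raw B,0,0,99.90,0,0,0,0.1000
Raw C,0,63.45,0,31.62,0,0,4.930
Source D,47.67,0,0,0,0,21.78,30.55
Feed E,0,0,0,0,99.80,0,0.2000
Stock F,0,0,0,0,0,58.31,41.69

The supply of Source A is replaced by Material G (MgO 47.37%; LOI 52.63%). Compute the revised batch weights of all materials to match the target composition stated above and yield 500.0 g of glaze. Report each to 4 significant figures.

Revised batch per 500.0 g glaze:
  Material G: 77.04 g
  Raw B: 41.67 g
  Raw C: 325.6 g
  Source D: 50.85 g
  Feed E: 71.69 g
  Stock F: 9.347 g
Total batch = 576.2 g; LOI loss = 76.21 g

Each numeric step keeps exact precision from first step to last — intermediates appear (rounded to four significant digits) within the worked lines; exactly one rounding is applied to each reported number. All derived quantities are rebuilt using the weight values on 500.0 g of glass in full precision (the totals, the yield, the six compositions, net glass mass, LOI), as set out in the problem or the answer.
Target oxide masses per 500.0 g glaze:
  B2O3: 4.848% × 500.0 = 24.24 g
  SiO2: 41.32% × 500.0 = 206.6 g
  PbO: 8.325% × 500.0 = 41.62 g
  MgO: 27.89% × 500.0 = 139.4 g
  ZnO: 14.31% × 500.0 = 71.55 g
  Na2O: 3.305% × 500.0 = 16.52 g
Oxide-by-oxide audit on the weights just shown, per the basis as stated (oxide sums agree with the targets net of answer rounding effects):
  B2O3: 50.85·0.4767 = 24.24 g (target 24.24 g)
  SiO2: 325.6·0.6345 = 206.6 g (target 206.6 g)
  PbO: 41.67·0.9990 = 41.63 g (target 41.62 g)
  MgO: 77.04·0.4737 + 325.6·0.3162 = 139.4 g (target 139.4 g)
  ZnO: 71.69·0.9980 = 71.55 g (target 71.55 g)
  Na2O: 50.85·0.2178 + 9.347·0.5831 = 16.53 g (target 16.52 g)
Glass mass check: total charge less LOI = 500.0 g (oxide target masses add up to 500.0 g; basis as stated: 500.0 g — a pure rounding effect).
Batch total: Σ batch = 576.2 g; Σ batch·LOI gives LOI loss = 76.21 g; yield: glass divided by total = 86.77%.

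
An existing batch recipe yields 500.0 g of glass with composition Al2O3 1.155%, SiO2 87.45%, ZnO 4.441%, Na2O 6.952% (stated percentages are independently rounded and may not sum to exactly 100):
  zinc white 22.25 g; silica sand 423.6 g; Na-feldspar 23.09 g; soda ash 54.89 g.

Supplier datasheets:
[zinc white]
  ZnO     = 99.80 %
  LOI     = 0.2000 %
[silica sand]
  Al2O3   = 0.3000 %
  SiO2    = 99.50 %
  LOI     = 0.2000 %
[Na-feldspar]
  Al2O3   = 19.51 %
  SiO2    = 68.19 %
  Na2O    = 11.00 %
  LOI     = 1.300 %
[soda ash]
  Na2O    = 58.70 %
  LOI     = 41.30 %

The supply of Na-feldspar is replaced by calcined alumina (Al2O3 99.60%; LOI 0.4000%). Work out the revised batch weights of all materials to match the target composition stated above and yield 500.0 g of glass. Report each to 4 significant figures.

Revised batch per 500.0 g glass:
  zinc white: 22.25 g
  silica sand: 439.4 g
  calcined alumina: 4.475 g
  soda ash: 59.22 g
Total batch = 525.3 g; LOI loss = 25.40 g

Mid-chain values are displayed with 4-significant-figure rounding at each printed step — the working math keeps full float precision in every operation — a single rounding yields every reported result — all derived quantities, including yield, net glass mass, totals, four oxide percentages, ignition loss, are carried starting from the weights for 500.0 g of glass in full precision as quoted within either problem or answer.
Oxide mass targets, per 500.0 g glass:
  Al2O3: 1.155% × 500.0 = 5.775 g
  SiO2: 87.45% × 500.0 = 437.2 g
  ZnO: 4.441% × 500.0 = 22.20 g
  Na2O: 6.952% × 500.0 = 34.76 g
Per-oxide balance check given the weights on record, under the basis named above (sums match the target masses modulo rounding of the values):
  Al2O3: 439.4·0.003000 + 4.475·0.9960 = 5.775 g (target 5.775 g)
  SiO2: 439.4·0.9950 = 437.2 g (target 437.2 g)
  ZnO: 22.25·0.9980 = 22.21 g (target 22.20 g)
  Na2O: 59.22·0.5870 = 34.76 g (target 34.76 g)
Glass-mass sanity pass: the batch minus its LOI: 499.9 g (targets for the oxides total 500.0 g; the stated basis being 500.0 g — rounding explains the deltas).
Summing the batch: Σ batch = 525.3 g; the LOI term Σ batch·LOI equals 25.40 g; glass ÷ batch gives a yield of 95.17%.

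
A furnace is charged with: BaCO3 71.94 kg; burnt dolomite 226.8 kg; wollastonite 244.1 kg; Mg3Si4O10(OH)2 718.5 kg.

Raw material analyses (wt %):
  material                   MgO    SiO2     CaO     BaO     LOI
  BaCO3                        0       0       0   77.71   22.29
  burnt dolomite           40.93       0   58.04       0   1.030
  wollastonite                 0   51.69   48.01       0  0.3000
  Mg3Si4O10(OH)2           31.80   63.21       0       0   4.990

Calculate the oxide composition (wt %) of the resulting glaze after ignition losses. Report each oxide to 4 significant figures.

Glass mass = 1206 kg (batch 1261 − LOI 54.96).
Composition: MgO 26.63%, SiO2 48.11%, CaO 20.63%, BaO 4.634%

In-progress results appear (rounded to 4 significant figures) within the worked lines. The whole derivation holds exact precision at each step; exactly one rounding lands on each reported result; derived quantities are carried in full precision (four oxide percentages, LOI, totals, the yield, glass mass) using the weight values for 1206 kg of glass as quoted within either problem or answer.
Per-oxide mass from batch:
  MgO: 226.8·0.4093 + 718.5·0.3180 = 321.3 kg
  SiO2: 244.1·0.5169 + 718.5·0.6321 = 580.3 kg
  CaO: 226.8·0.5804 + 244.1·0.4801 = 248.8 kg
  BaO: 71.94·0.7771 = 55.90 kg
LOI: 71.94·0.2229 + 226.8·0.01030 + 244.1·0.003000 + 718.5·0.04990 = 54.96 kg
Glass = total batch minus LOI = 1261 − 54.96 = 1206 kg (= Σ oxide masses)
wt %: oxide over glass, times 100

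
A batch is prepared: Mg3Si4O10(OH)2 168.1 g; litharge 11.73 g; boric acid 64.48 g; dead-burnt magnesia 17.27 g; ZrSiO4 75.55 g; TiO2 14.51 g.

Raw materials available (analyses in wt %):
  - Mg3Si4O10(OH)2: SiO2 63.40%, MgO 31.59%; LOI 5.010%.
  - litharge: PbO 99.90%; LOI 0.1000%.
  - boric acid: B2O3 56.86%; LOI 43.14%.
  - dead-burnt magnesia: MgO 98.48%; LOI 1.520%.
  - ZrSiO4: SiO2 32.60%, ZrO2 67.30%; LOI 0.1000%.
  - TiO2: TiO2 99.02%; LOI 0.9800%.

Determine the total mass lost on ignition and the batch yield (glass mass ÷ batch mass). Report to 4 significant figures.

Intermediates are shown, rounded to 4 significant digits, within the worked lines. Each numeric step keeps full precision from first step to last; exactly one rounding goes into every reported value — derived quantities, including the totals, the yield, LOI, six oxide percentages, net glass mass, are re-derived starting from the weights on 314.9 g of glass at full precision, exactly as shown in either problem or answer.
Loss on ignition, line by line:
  Mg3Si4O10(OH)2: 168.1 × 0.05010 = 8.422 g
  litharge: 11.73 × 0.001000 = 0.01173 g
  boric acid: 64.48 × 0.4314 = 27.82 g
  dead-burnt magnesia: 17.27 × 0.01520 = 0.2625 g
  ZrSiO4: 75.55 × 0.001000 = 0.07555 g
  TiO2: 14.51 × 0.009800 = 0.1422 g
Total LOI = 36.73 g
Glass = batch − LOI = 351.6 − 36.73 = 314.9 g

LOI loss = 36.73 g; glass = 314.9 g; yield = 89.55%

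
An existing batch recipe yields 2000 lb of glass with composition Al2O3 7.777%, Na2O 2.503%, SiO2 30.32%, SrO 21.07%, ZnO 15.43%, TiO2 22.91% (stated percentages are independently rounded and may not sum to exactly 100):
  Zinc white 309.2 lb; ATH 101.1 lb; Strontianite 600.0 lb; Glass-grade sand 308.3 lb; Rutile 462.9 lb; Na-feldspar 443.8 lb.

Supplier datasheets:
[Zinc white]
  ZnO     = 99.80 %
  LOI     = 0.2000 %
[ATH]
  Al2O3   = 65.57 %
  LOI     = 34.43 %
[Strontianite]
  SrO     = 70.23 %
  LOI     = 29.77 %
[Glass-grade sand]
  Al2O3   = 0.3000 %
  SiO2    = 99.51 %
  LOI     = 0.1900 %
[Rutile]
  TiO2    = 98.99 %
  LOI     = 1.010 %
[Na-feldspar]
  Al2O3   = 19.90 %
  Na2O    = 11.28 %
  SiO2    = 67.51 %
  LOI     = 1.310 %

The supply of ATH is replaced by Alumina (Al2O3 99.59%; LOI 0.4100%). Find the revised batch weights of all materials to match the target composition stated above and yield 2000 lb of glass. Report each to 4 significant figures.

Rounding to 4 significant figures governs each in-between result as printed. All internal work holds exact precision all the way through — exactly one rounding goes into each reported number; derived quantities, which include yield, the totals, ignition loss, the six compositions, glass mass, are carried in exact precision, as set out in problem or answer, from the weighed amounts on 2000 lb of glass.
Oxide mass targets, per 2000 lb glass:
  Al2O3: 7.777% × 2000 = 155.5 lb
  Na2O: 2.503% × 2000 = 50.06 lb
  SiO2: 30.32% × 2000 = 606.4 lb
  SrO: 21.07% × 2000 = 421.4 lb
  ZnO: 15.43% × 2000 = 308.6 lb
  TiO2: 22.91% × 2000 = 458.2 lb
Mass-balance tally per oxide working from each reported weight, under the basis named above (summed amounts equal target values once rounding is allowed for):
  Al2O3: 66.57·0.9959 + 308.3·0.003000 + 443.8·0.1990 = 155.5 lb (target 155.5 lb)
  Na2O: 443.8·0.1128 = 50.06 lb (target 50.06 lb)
  SiO2: 308.3·0.9951 + 443.8·0.6751 = 606.4 lb (target 606.4 lb)
  SrO: 600.0·0.7023 = 421.4 lb (target 421.4 lb)
  ZnO: 309.2·0.9980 = 308.6 lb (target 308.6 lb)
  TiO2: 462.9·0.9899 = 458.2 lb (target 458.2 lb)
The glass-mass cross-check: whole batch net of LOI = 2000 lb (oxide target masses add up to 2000 lb; stated basis 2000 lb — a pure rounding effect).
Total batch = Σ batch = 2191 lb; LOI loss = Σ batch·LOI = 190.6 lb; the yield ratio, glass ÷ batch: 91.30%.

Revised batch per 2000 lb glass:
  Zinc white: 309.2 lb
  Alumina: 66.57 lb
  Strontianite: 600.0 lb
  Glass-grade sand: 308.3 lb
  Rutile: 462.9 lb
  Na-feldspar: 443.8 lb
Total batch = 2191 lb; LOI loss = 190.6 lb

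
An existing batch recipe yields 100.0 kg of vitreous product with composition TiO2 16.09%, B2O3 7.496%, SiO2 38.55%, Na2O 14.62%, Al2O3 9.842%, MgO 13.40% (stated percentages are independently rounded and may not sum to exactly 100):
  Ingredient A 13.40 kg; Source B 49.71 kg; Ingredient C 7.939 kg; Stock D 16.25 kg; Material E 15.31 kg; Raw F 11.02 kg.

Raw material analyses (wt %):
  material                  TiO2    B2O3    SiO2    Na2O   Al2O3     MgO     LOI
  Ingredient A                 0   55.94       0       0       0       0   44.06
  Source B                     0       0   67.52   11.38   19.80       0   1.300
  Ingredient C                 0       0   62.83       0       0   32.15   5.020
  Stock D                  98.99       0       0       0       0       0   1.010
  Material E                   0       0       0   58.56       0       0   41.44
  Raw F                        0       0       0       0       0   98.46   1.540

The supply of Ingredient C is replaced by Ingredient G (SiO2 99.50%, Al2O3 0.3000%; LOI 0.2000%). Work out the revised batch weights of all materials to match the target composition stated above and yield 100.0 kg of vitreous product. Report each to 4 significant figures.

Mid-chain values are printed rounded off to 4 significant digits in the printout — every computation holds full precision end to end. Exactly one rounding lands on every reported figure; derived quantities are computed starting from the weights for 100.0 kg of glass at exact precision (glass mass, LOI, the six compositions, the yield, the totals), exactly as printed in either problem or answer.
Per-oxide target masses for 100.0 kg vitreous product:
  TiO2: 16.09% × 100.0 = 16.09 kg
  B2O3: 7.496% × 100.0 = 7.496 kg
  SiO2: 38.55% × 100.0 = 38.55 kg
  Na2O: 14.62% × 100.0 = 14.62 kg
  Al2O3: 9.842% × 100.0 = 9.842 kg
  MgO: 13.40% × 100.0 = 13.40 kg
A balance pass over the oxides, per the reported batch figures, relative to the basis at hand (oxide sums agree with the targets up to rounding of the answer):
  TiO2: 16.25·0.9899 = 16.09 kg (target 16.09 kg)
  B2O3: 13.40·0.5594 = 7.496 kg (target 7.496 kg)
  SiO2: 49.63·0.6752 + 5.065·0.9950 = 38.55 kg (target 38.55 kg)
  Na2O: 49.63·0.1138 + 15.32·0.5856 = 14.62 kg (target 14.62 kg)
  Al2O3: 49.63·0.1980 + 5.065·0.003000 = 9.842 kg (target 9.842 kg)
  MgO: 13.61·0.9846 = 13.40 kg (target 13.40 kg)
Glass-mass closure: Σ batch − LOI loss = 99.99 kg (per-oxide target masses sum to 100.0 kg; against the stated basis, 100.0 kg — deltas are rounding alone).
Batch total: Σ batch = 113.3 kg; the LOI term Σ batch·LOI equals 13.28 kg; as yield: glass ÷ batch → 88.27%.

Revised batch per 100.0 kg vitreous product:
  Ingredient A: 13.40 kg
  Source B: 49.63 kg
  Ingredient G: 5.065 kg
  Stock D: 16.25 kg
  Material E: 15.32 kg
  Raw F: 13.61 kg
Total batch = 113.3 kg; LOI loss = 13.28 kg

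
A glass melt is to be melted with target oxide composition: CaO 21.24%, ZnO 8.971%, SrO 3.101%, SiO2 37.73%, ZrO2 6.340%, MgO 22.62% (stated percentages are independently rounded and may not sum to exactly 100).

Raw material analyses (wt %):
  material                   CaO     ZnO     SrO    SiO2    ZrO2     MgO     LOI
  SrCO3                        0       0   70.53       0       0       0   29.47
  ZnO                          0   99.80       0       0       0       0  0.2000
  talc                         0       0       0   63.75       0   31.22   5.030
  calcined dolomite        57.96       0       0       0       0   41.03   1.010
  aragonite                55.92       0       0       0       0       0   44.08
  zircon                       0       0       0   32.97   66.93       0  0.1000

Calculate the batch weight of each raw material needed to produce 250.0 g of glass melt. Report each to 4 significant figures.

Batch per 250.0 g glass melt:
  SrCO3: 10.99 g
  ZnO: 22.47 g
  talc: 135.7 g
  calcined dolomite: 34.56 g
  aragonite: 59.14 g
  zircon: 23.68 g
Total batch = 286.5 g; LOI loss = 36.55 g; yield = 87.24%

The whole derivation holds exact precision from first step to last — the intermediate values are displayed rounded off to 4 significant figures when written out; exactly one rounding is applied to each reported number. All derived quantities are recomputed from the weighed amounts on 250.0 g of glass at full float precision (net glass mass, totals, the six compositions, LOI, yield) exactly as printed in problem or answer.
The oxide mass targets at 250.0 g glass melt:
  CaO: 21.24% × 250.0 = 53.10 g
  ZnO: 8.971% × 250.0 = 22.43 g
  SrO: 3.101% × 250.0 = 7.752 g
  SiO2: 37.73% × 250.0 = 94.32 g
  ZrO2: 6.340% × 250.0 = 15.85 g
  MgO: 22.62% × 250.0 = 56.55 g
Checking each oxide sum given the weights on record, for the quoted basis mass (delivered sums recover each target modulo rounding of the values):
  CaO: 34.56·0.5796 + 59.14·0.5592 = 53.10 g (target 53.10 g)
  ZnO: 22.47·0.9980 = 22.43 g (target 22.43 g)
  SrO: 10.99·0.7053 = 7.751 g (target 7.752 g)
  SiO2: 135.7·0.6375 + 23.68·0.3297 = 94.32 g (target 94.32 g)
  ZrO2: 23.68·0.6693 = 15.85 g (target 15.85 g)
  MgO: 135.7·0.3122 + 34.56·0.4103 = 56.55 g (target 56.55 g)
Glass-mass bookkeeping: total batch − LOI = 250.0 g (the targets, summed, come to 250.0 g; the stated basis being 250.0 g — rounding explains the deltas).
Adding the batch up: Σ batch = 286.5 g; LOI removed, Σ of batch·LOI: 36.55 g; as yield: glass ÷ batch → 87.24%.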